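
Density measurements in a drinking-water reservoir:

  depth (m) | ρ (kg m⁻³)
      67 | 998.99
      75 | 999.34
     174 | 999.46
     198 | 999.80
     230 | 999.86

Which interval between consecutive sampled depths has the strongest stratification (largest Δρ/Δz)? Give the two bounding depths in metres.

Compute the density gradient over each adjacent pair:
  67–75 m: Δρ/Δz = 0.35/8 = 0.044 kg m⁻⁴
  75–174 m: Δρ/Δz = 0.12/99 = 1.2 × 10⁻³ kg m⁻⁴
  174–198 m: Δρ/Δz = 0.34/24 = 0.014 kg m⁻⁴
  198–230 m: Δρ/Δz = 0.06/32 = 1.9 × 10⁻³ kg m⁻⁴
The largest gradient is in the 67–75 m interval — the pycnocline.

67–75 m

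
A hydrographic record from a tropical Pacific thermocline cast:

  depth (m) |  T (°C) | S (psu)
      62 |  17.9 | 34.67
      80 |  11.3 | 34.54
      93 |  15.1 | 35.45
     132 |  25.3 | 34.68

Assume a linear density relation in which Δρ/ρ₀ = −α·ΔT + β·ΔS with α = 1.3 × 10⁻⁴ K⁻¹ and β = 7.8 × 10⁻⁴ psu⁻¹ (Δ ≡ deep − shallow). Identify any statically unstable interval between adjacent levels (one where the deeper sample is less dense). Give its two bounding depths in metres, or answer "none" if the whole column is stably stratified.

Evaluate Δρ/ρ₀ = −αΔT + βΔS across each adjacent pair:
  62–80 m: −αΔT+βΔS = −(1.3 × 10⁻⁴)(-6.6)+(7.8 × 10⁻⁴)(-0.13) = 7.6 × 10⁻⁴ → stable
  80–93 m: −αΔT+βΔS = −(1.3 × 10⁻⁴)(+3.8)+(7.8 × 10⁻⁴)(+0.91) = 2.2 × 10⁻⁴ → stable
  93–132 m: −αΔT+βΔS = −(1.3 × 10⁻⁴)(+10.2)+(7.8 × 10⁻⁴)(-0.77) = -1.9 × 10⁻³ → UNSTABLE
The 93–132 m interval has Δρ < 0: lighter water underlies denser water.

93–132 m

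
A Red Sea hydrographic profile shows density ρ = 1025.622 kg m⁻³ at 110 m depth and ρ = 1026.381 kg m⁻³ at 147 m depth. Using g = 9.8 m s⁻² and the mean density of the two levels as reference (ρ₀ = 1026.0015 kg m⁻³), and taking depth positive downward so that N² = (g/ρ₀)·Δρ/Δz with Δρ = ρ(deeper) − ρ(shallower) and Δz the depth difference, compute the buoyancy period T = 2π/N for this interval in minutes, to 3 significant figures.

Δρ = 1026.381 − 1025.622 = 0.759 kg m⁻³ over Δz = 147 − 110 = 37 m.
N² = (9.8/1026.0015) × (0.759/37) = 1.9594 × 10⁻⁴ s⁻².
N = √(1.9594 × 10⁻⁴) = 0.013998 rad s⁻¹, so T = 2π/N = 448.86 s = 7.4810 min ≈ 7.48 min.

7.48 min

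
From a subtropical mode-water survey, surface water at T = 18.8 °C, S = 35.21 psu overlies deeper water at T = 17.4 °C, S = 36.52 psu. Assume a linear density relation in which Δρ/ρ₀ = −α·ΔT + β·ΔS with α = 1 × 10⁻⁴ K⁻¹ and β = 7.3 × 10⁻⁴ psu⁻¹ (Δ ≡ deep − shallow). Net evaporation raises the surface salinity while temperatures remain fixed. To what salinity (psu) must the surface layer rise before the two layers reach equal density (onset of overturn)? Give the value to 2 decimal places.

Neutral buoyancy requires −α(T_deep − T_surf) + β(S_deep − S_surf′) = 0.
S_surf′ = S_deep − (α/β)·ΔT = 36.52 − (1 × 10⁻⁴/7.3 × 10⁻⁴)·(-1.4) = 36.7118 psu.
Increase required: 36.7118 − 35.21 = 1.5018 psu.

36.71 psu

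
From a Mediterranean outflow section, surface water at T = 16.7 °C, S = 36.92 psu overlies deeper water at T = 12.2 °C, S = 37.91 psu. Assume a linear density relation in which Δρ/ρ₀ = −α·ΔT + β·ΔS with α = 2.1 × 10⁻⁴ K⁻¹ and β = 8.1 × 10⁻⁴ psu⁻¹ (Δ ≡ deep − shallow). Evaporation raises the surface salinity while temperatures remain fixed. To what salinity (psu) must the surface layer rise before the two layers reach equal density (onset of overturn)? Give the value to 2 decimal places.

Neutral buoyancy requires −α(T_deep − T_surf) + β(S_deep − S_surf′) = 0.
S_surf′ = S_deep − (α/β)·ΔT = 37.91 − (2.1 × 10⁻⁴/8.1 × 10⁻⁴)·(-4.5) = 39.0767 psu.
Increase required: 39.0767 − 36.92 = 2.1567 psu.

39.08 psu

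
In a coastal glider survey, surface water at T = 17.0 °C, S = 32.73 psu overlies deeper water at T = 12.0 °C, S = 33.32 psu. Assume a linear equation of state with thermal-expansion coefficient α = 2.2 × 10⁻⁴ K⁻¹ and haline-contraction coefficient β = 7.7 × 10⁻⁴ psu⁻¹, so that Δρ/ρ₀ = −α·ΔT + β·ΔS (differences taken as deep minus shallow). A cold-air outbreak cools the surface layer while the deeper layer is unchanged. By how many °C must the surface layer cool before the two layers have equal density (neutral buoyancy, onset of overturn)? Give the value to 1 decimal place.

7.1 °C

Neutral buoyancy requires Δρ = 0, i.e. −α(T_deep − T_surf′) + β(S_deep − S_surf) = 0.
T_surf′ = T_deep − (β/α)·ΔS = 12.0 − (7.7 × 10⁻⁴/2.2 × 10⁻⁴)·(+0.59) = 9.935 °C.
Cooling required: 17.0 − (9.935) = 7.065 °C.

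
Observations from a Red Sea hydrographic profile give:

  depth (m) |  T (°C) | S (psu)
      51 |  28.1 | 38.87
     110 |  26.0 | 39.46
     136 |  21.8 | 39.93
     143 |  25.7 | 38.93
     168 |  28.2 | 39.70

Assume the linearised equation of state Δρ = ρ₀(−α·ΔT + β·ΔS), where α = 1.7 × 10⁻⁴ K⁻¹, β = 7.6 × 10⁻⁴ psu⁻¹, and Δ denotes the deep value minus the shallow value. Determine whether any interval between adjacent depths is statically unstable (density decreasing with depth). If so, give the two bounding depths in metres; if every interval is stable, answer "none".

136–143 m

Evaluate Δρ/ρ₀ = −αΔT + βΔS across each adjacent pair:
  51–110 m: −αΔT+βΔS = −(1.7 × 10⁻⁴)(-2.1)+(7.6 × 10⁻⁴)(+0.59) = 8.1 × 10⁻⁴ → stable
  110–136 m: −αΔT+βΔS = −(1.7 × 10⁻⁴)(-4.2)+(7.6 × 10⁻⁴)(+0.47) = 1.1 × 10⁻³ → stable
  136–143 m: −αΔT+βΔS = −(1.7 × 10⁻⁴)(+3.9)+(7.6 × 10⁻⁴)(-1.00) = -1.4 × 10⁻³ → UNSTABLE
  143–168 m: −αΔT+βΔS = −(1.7 × 10⁻⁴)(+2.5)+(7.6 × 10⁻⁴)(+0.77) = 1.6 × 10⁻⁴ → stable
The 136–143 m interval has Δρ < 0: lighter water underlies denser water.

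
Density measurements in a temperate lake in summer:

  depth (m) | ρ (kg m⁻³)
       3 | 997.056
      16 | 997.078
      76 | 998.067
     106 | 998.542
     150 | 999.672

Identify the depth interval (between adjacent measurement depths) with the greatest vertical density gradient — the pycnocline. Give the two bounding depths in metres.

Compute the density gradient over each adjacent pair:
  3–16 m: Δρ/Δz = 0.022/13 = 1.7 × 10⁻³ kg m⁻⁴
  16–76 m: Δρ/Δz = 0.989/60 = 0.016 kg m⁻⁴
  76–106 m: Δρ/Δz = 0.475/30 = 0.016 kg m⁻⁴
  106–150 m: Δρ/Δz = 1.130/44 = 0.026 kg m⁻⁴
The largest gradient is in the 106–150 m interval — the pycnocline.

106–150 m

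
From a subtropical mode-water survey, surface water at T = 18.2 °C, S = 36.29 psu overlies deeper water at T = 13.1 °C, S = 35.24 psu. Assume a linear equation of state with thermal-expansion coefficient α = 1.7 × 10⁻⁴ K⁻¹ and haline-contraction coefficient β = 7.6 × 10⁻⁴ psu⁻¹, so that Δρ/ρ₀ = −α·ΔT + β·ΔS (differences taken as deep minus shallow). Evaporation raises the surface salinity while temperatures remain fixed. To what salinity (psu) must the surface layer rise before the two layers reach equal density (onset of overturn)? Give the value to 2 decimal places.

Neutral buoyancy requires −α(T_deep − T_surf) + β(S_deep − S_surf′) = 0.
S_surf′ = S_deep − (α/β)·ΔT = 35.24 − (1.7 × 10⁻⁴/7.6 × 10⁻⁴)·(-5.1) = 36.3808 psu.
Increase required: 36.3808 − 36.29 = 0.0908 psu.

36.38 psu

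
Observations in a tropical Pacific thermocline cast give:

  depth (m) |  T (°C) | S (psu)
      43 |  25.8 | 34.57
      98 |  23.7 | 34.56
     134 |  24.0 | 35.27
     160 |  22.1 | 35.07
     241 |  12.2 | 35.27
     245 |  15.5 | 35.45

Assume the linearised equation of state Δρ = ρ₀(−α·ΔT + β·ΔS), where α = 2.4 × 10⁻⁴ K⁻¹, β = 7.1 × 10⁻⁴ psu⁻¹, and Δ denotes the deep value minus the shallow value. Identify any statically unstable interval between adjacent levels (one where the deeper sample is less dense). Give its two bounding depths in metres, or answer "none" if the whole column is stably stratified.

241–245 m

Evaluate Δρ/ρ₀ = −αΔT + βΔS across each adjacent pair:
  43–98 m: −αΔT+βΔS = −(2.4 × 10⁻⁴)(-2.1)+(7.1 × 10⁻⁴)(-0.01) = 5.0 × 10⁻⁴ → stable
  98–134 m: −αΔT+βΔS = −(2.4 × 10⁻⁴)(+0.3)+(7.1 × 10⁻⁴)(+0.71) = 4.3 × 10⁻⁴ → stable
  134–160 m: −αΔT+βΔS = −(2.4 × 10⁻⁴)(-1.9)+(7.1 × 10⁻⁴)(-0.20) = 3.1 × 10⁻⁴ → stable
  160–241 m: −αΔT+βΔS = −(2.4 × 10⁻⁴)(-9.9)+(7.1 × 10⁻⁴)(+0.20) = 2.5 × 10⁻³ → stable
  241–245 m: −αΔT+βΔS = −(2.4 × 10⁻⁴)(+3.3)+(7.1 × 10⁻⁴)(+0.18) = -6.6 × 10⁻⁴ → UNSTABLE
The 241–245 m interval has Δρ < 0: lighter water underlies denser water.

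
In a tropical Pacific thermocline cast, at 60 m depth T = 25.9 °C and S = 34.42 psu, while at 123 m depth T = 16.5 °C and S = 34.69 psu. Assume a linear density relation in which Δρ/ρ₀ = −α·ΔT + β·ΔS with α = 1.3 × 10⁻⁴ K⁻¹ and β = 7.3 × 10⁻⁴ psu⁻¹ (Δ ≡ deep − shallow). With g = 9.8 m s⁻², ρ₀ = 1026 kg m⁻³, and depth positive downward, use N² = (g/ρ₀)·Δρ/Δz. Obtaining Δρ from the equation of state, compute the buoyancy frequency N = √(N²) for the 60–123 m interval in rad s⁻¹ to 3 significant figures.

0.0149 rad s⁻¹

ΔT = -9.4 K, ΔS = +0.27 psu (deep − shallow).
Δρ/ρ₀ = −αΔT + βΔS = 1.222 × 10⁻³ + 1.971 × 10⁻⁴ = 1.4191 × 10⁻³, so Δρ ≈ 1.456 kg m⁻³.
N² = (g/ρ₀)·Δρ/Δz = g·(Δρ/ρ₀)/Δz = 9.8 × 1.4191 × 10⁻³ / 63 = 2.2075 × 10⁻⁴ s⁻².
N = √(2.2075 × 10⁻⁴) = 0.014858 rad s⁻¹ ≈ 0.0149 rad s⁻¹.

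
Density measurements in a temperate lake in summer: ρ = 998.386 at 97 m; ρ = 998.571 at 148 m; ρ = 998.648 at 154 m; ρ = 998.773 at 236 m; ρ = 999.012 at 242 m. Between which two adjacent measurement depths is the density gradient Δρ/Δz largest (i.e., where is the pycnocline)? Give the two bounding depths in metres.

236–242 m

Compute the density gradient over each adjacent pair:
  97–148 m: Δρ/Δz = 0.185/51 = 3.6 × 10⁻³ kg m⁻⁴
  148–154 m: Δρ/Δz = 0.077/6 = 0.013 kg m⁻⁴
  154–236 m: Δρ/Δz = 0.125/82 = 1.5 × 10⁻³ kg m⁻⁴
  236–242 m: Δρ/Δz = 0.239/6 = 0.040 kg m⁻⁴
The largest gradient is in the 236–242 m interval — the pycnocline.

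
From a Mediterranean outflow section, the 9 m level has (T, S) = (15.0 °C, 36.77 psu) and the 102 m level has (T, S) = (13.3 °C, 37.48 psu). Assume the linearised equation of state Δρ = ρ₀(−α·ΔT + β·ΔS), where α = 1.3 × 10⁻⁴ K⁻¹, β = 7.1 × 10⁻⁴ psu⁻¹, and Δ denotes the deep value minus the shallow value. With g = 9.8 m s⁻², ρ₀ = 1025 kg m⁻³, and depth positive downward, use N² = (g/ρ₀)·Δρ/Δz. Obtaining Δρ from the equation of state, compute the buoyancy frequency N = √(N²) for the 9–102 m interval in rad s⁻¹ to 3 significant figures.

ΔT = -1.7 K, ΔS = +0.71 psu (deep − shallow).
Δρ/ρ₀ = −αΔT + βΔS = 2.21 × 10⁻⁴ + 5.041 × 10⁻⁴ = 7.251 × 10⁻⁴, so Δρ ≈ 0.7432 kg m⁻³.
N² = (g/ρ₀)·Δρ/Δz = g·(Δρ/ρ₀)/Δz = 9.8 × 7.251 × 10⁻⁴ / 93 = 7.6408 × 10⁻⁵ s⁻².
N = √(7.6408 × 10⁻⁵) = 8.7412 × 10⁻³ rad s⁻¹ ≈ 8.74 × 10⁻³ rad s⁻¹.

8.74 × 10⁻³ rad s⁻¹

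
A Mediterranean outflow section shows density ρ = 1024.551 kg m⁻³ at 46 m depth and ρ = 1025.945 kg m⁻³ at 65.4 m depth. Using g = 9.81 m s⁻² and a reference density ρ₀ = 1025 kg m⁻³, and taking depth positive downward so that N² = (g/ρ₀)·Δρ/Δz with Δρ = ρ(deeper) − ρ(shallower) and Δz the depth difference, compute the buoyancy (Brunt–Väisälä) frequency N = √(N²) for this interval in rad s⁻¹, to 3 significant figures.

Δρ = 1025.945 − 1024.551 = 1.394 kg m⁻³ over Δz = 65.4 − 46 = 19.4 m.
N² = (9.81/1025) × (1.394/19.4) = 6.8771 × 10⁻⁴ s⁻².
N = √(6.8771 × 10⁻⁴) = 0.026224 rad s⁻¹ ≈ 0.0262 rad s⁻¹.

0.0262 rad s⁻¹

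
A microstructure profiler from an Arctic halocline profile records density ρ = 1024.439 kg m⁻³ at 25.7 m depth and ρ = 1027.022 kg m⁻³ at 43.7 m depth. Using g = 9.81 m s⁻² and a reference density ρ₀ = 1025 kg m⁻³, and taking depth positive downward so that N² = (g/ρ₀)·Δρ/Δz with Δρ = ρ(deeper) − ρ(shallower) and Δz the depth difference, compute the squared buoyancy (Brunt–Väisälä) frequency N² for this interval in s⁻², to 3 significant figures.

Δρ = 1027.022 − 1024.439 = 2.583 kg m⁻³ over Δz = 43.7 − 25.7 = 18 m.
N² = (9.81/1025) × (2.583/18) = 1.3734 × 10⁻³ s⁻² ≈ 1.37 × 10⁻³ s⁻².

1.37 × 10⁻³ s⁻²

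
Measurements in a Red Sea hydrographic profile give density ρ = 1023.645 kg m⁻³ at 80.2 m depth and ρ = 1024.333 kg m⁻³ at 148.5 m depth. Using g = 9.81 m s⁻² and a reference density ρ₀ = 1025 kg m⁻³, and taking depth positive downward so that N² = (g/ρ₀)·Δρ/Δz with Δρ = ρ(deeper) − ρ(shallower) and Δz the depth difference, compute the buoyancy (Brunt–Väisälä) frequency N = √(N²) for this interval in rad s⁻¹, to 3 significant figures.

Δρ = 1024.333 − 1023.645 = 0.688 kg m⁻³ over Δz = 148.5 − 80.2 = 68.3 m.
N² = (9.81/1025) × (0.688/68.3) = 9.6408 × 10⁻⁵ s⁻².
N = √(9.6408 × 10⁻⁵) = 9.8188 × 10⁻³ rad s⁻¹ ≈ 9.82 × 10⁻³ rad s⁻¹.

9.82 × 10⁻³ rad s⁻¹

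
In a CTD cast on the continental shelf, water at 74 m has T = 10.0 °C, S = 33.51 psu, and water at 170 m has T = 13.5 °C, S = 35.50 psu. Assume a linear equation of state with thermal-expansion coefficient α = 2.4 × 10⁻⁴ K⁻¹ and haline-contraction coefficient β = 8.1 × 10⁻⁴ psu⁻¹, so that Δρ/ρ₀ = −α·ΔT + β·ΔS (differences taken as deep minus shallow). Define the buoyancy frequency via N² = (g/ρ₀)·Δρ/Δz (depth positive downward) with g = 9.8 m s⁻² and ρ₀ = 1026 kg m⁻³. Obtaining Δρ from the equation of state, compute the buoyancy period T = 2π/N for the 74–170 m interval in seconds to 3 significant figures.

708 s

ΔT = +3.5 K, ΔS = +1.99 psu (deep − shallow).
Δρ/ρ₀ = −αΔT + βΔS = -8.40 × 10⁻⁴ + 1.6119 × 10⁻³ = 7.719 × 10⁻⁴, so Δρ ≈ 0.7920 kg m⁻³.
N² = (g/ρ₀)·Δρ/Δz = g·(Δρ/ρ₀)/Δz = 9.8 × 7.719 × 10⁻⁴ / 96 = 7.8798 × 10⁻⁵ s⁻².
N = √(7.8798 × 10⁻⁵) = 8.8768 × 10⁻³ rad s⁻¹ → T = 2π/N = 707.82 s ≈ 708 s.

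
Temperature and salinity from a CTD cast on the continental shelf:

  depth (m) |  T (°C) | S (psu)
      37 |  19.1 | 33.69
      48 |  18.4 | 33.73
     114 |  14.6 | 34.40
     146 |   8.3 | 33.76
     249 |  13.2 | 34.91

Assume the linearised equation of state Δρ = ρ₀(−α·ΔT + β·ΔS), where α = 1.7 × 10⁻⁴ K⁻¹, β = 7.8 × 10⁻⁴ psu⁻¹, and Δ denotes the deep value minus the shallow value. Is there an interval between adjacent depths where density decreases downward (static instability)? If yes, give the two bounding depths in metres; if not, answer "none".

none

Evaluate Δρ/ρ₀ = −αΔT + βΔS across each adjacent pair:
  37–48 m: −αΔT+βΔS = −(1.7 × 10⁻⁴)(-0.7)+(7.8 × 10⁻⁴)(+0.04) = 1.5 × 10⁻⁴ → stable
  48–114 m: −αΔT+βΔS = −(1.7 × 10⁻⁴)(-3.8)+(7.8 × 10⁻⁴)(+0.67) = 1.2 × 10⁻³ → stable
  114–146 m: −αΔT+βΔS = −(1.7 × 10⁻⁴)(-6.3)+(7.8 × 10⁻⁴)(-0.64) = 5.7 × 10⁻⁴ → stable
  146–249 m: −αΔT+βΔS = −(1.7 × 10⁻⁴)(+4.9)+(7.8 × 10⁻⁴)(+1.15) = 6.4 × 10⁻⁵ → stable
Every interval has Δρ > 0: the column is stably stratified throughout.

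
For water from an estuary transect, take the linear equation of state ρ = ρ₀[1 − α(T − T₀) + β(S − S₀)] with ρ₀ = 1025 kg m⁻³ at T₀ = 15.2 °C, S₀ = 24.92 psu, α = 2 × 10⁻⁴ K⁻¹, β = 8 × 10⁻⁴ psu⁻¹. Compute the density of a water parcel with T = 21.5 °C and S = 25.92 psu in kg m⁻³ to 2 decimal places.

1024.53 kg m⁻³

T − T₀ = +6.3 K, S − S₀ = +1.00 psu.
Bracket = 1 − α·(+6.3) + β·(+1.00) = 1 + (-4.60 × 10⁻⁴) = 0.9995400.
ρ = 1025 × 0.9995400 = 1024.53 kg m⁻³.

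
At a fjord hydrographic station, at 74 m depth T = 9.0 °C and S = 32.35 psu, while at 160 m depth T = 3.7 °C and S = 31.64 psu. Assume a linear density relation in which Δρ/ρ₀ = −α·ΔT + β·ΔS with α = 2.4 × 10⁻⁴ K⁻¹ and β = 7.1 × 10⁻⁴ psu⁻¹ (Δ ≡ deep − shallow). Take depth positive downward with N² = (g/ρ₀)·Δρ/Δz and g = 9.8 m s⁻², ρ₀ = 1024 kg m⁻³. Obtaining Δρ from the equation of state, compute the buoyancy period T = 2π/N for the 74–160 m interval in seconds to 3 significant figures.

ΔT = -5.3 K, ΔS = -0.71 psu (deep − shallow).
Δρ/ρ₀ = −αΔT + βΔS = 1.272 × 10⁻³ − 5.041 × 10⁻⁴ = 7.679 × 10⁻⁴, so Δρ ≈ 0.7863 kg m⁻³.
N² = (g/ρ₀)·Δρ/Δz = g·(Δρ/ρ₀)/Δz = 9.8 × 7.679 × 10⁻⁴ / 86 = 8.7505 × 10⁻⁵ s⁻².
N = √(8.7505 × 10⁻⁵) = 9.3544 × 10⁻³ rad s⁻¹ → T = 2π/N = 671.68 s ≈ 672 s.

672 s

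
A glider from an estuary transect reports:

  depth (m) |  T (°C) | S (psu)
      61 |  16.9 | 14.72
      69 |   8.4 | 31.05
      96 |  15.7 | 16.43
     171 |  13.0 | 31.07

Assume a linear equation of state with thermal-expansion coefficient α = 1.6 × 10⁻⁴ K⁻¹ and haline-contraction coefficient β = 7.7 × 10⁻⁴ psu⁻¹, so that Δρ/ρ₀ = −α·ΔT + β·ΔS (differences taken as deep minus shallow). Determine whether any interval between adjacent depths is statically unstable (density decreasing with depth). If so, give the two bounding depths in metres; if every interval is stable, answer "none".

69–96 m

Evaluate Δρ/ρ₀ = −αΔT + βΔS across each adjacent pair:
  61–69 m: −αΔT+βΔS = −(1.6 × 10⁻⁴)(-8.5)+(7.7 × 10⁻⁴)(+16.33) = 0.014 → stable
  69–96 m: −αΔT+βΔS = −(1.6 × 10⁻⁴)(+7.3)+(7.7 × 10⁻⁴)(-14.62) = -0.012 → UNSTABLE
  96–171 m: −αΔT+βΔS = −(1.6 × 10⁻⁴)(-2.7)+(7.7 × 10⁻⁴)(+14.64) = 0.012 → stable
The 69–96 m interval has Δρ < 0: lighter water underlies denser water.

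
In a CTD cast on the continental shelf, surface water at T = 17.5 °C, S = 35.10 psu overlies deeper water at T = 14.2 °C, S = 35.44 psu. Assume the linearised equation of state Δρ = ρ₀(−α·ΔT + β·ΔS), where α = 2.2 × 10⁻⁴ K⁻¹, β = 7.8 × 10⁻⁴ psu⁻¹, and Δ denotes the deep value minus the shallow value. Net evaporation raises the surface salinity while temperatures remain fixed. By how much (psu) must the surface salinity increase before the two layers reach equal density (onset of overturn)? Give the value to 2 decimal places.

Neutral buoyancy requires −α(T_deep − T_surf) + β(S_deep − S_surf′) = 0.
S_surf′ = S_deep − (α/β)·ΔT = 35.44 − (2.2 × 10⁻⁴/7.8 × 10⁻⁴)·(-3.3) = 36.3708 psu.
Increase required: 36.3708 − 35.10 = 1.2708 psu.

1.27 psu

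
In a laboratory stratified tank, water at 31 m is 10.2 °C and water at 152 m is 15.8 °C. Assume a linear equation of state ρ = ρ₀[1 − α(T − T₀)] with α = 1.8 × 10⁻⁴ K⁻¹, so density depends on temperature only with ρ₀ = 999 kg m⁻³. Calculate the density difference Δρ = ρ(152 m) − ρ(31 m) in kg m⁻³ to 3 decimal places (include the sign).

ΔT = +5.6 K, Δρ/ρ₀ = −αΔT = -1.008 × 10⁻³.
Δρ = 999 × (-1.008 × 10⁻³) = -1.007 kg m⁻³.
Negative Δρ: lighter below, statically unstable.

-1.007 kg m⁻³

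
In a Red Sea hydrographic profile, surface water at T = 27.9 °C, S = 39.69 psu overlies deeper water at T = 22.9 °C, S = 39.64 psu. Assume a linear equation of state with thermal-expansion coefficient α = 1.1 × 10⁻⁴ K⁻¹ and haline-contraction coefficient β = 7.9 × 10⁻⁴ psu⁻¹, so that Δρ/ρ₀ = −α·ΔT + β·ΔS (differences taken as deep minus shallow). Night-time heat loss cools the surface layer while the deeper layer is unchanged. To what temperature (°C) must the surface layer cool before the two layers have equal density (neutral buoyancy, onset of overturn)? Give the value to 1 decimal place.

Neutral buoyancy requires Δρ = 0, i.e. −α(T_deep − T_surf′) + β(S_deep − S_surf) = 0.
T_surf′ = T_deep − (β/α)·ΔS = 22.9 − (7.9 × 10⁻⁴/1.1 × 10⁻⁴)·(-0.05) = 23.259 °C.
Cooling required: 27.9 − (23.259) = 4.641 °C.

23.3 °C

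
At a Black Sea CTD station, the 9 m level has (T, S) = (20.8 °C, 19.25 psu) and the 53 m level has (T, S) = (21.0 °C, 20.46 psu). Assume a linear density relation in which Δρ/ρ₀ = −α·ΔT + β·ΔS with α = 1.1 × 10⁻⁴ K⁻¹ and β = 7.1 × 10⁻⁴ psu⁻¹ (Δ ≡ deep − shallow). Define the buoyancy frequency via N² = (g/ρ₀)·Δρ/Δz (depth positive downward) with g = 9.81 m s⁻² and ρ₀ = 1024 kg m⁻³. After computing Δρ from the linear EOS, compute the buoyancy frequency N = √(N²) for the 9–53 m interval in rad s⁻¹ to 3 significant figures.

0.0137 rad s⁻¹

ΔT = +0.2 K, ΔS = +1.21 psu (deep − shallow).
Δρ/ρ₀ = −αΔT + βΔS = -2.20 × 10⁻⁵ + 8.591 × 10⁻⁴ = 8.371 × 10⁻⁴, so Δρ ≈ 0.8572 kg m⁻³.
N² = (g/ρ₀)·Δρ/Δz = g·(Δρ/ρ₀)/Δz = 9.81 × 8.371 × 10⁻⁴ / 44 = 1.8664 × 10⁻⁴ s⁻².
N = √(1.8664 × 10⁻⁴) = 0.013662 rad s⁻¹ ≈ 0.0137 rad s⁻¹.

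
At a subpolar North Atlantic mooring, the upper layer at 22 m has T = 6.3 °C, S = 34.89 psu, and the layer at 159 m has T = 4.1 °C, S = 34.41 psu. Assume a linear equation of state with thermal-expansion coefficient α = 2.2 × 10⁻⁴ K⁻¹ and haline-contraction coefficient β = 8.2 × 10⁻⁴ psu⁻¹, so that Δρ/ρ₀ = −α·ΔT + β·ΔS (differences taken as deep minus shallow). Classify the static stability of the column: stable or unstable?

stable

ΔT = 4.1 − 6.3 = -2.2 K and ΔS = 34.41 − 34.89 = -0.48 psu (deep − shallow).
−αΔT = 4.84 × 10⁻⁴; βΔS = -3.936 × 10⁻⁴; sum Δρ/ρ₀ = 9.04 × 10⁻⁵.
Δρ/ρ₀ > 0, so Δρ > 0: deeper water is denser → statically stable.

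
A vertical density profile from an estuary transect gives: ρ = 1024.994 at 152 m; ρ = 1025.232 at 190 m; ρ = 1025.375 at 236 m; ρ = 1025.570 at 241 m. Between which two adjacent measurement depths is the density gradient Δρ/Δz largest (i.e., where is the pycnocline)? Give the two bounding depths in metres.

Compute the density gradient over each adjacent pair:
  152–190 m: Δρ/Δz = 0.238/38 = 6.3 × 10⁻³ kg m⁻⁴
  190–236 m: Δρ/Δz = 0.143/46 = 3.1 × 10⁻³ kg m⁻⁴
  236–241 m: Δρ/Δz = 0.195/5 = 0.039 kg m⁻⁴
The largest gradient is in the 236–241 m interval — the pycnocline.

236–241 m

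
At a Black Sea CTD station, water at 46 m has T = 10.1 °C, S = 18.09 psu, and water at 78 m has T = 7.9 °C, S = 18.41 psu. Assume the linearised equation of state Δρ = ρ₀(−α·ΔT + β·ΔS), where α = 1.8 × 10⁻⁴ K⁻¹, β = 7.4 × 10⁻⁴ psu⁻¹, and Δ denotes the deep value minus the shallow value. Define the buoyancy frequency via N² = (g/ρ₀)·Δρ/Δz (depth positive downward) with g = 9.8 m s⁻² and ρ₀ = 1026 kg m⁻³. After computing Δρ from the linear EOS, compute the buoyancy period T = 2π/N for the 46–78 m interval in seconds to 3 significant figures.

451 s

ΔT = -2.2 K, ΔS = +0.32 psu (deep − shallow).
Δρ/ρ₀ = −αΔT + βΔS = 3.96 × 10⁻⁴ + 2.368 × 10⁻⁴ = 6.328 × 10⁻⁴, so Δρ ≈ 0.6493 kg m⁻³.
N² = (g/ρ₀)·Δρ/Δz = g·(Δρ/ρ₀)/Δz = 9.8 × 6.328 × 10⁻⁴ / 32 = 1.9379 × 10⁻⁴ s⁻².
N = √(1.9379 × 10⁻⁴) = 0.013921 rad s⁻¹ → T = 2π/N = 451.35 s ≈ 451 s.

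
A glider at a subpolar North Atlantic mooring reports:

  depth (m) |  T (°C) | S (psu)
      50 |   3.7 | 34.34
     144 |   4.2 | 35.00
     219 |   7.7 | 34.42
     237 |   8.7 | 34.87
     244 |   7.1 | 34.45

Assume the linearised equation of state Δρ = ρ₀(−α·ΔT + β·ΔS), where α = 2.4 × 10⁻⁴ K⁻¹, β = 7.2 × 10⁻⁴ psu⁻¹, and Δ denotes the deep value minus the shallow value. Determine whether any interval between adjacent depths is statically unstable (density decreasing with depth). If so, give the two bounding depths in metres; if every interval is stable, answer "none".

Evaluate Δρ/ρ₀ = −αΔT + βΔS across each adjacent pair:
  50–144 m: −αΔT+βΔS = −(2.4 × 10⁻⁴)(+0.5)+(7.2 × 10⁻⁴)(+0.66) = 3.6 × 10⁻⁴ → stable
  144–219 m: −αΔT+βΔS = −(2.4 × 10⁻⁴)(+3.5)+(7.2 × 10⁻⁴)(-0.58) = -1.3 × 10⁻³ → UNSTABLE
  219–237 m: −αΔT+βΔS = −(2.4 × 10⁻⁴)(+1.0)+(7.2 × 10⁻⁴)(+0.45) = 8.4 × 10⁻⁵ → stable
  237–244 m: −αΔT+βΔS = −(2.4 × 10⁻⁴)(-1.6)+(7.2 × 10⁻⁴)(-0.42) = 8.2 × 10⁻⁵ → stable
The 144–219 m interval has Δρ < 0: lighter water underlies denser water.

144–219 m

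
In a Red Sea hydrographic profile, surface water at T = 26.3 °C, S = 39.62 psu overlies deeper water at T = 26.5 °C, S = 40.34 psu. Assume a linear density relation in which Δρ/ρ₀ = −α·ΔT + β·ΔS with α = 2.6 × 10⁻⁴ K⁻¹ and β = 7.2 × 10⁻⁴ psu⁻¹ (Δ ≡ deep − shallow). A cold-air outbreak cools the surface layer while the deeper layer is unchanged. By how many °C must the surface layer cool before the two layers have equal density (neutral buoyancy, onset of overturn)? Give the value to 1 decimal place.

Neutral buoyancy requires Δρ = 0, i.e. −α(T_deep − T_surf′) + β(S_deep − S_surf) = 0.
T_surf′ = T_deep − (β/α)·ΔS = 26.5 − (7.2 × 10⁻⁴/2.6 × 10⁻⁴)·(+0.72) = 24.506 °C.
Cooling required: 26.3 − (24.506) = 1.794 °C.

1.8 °C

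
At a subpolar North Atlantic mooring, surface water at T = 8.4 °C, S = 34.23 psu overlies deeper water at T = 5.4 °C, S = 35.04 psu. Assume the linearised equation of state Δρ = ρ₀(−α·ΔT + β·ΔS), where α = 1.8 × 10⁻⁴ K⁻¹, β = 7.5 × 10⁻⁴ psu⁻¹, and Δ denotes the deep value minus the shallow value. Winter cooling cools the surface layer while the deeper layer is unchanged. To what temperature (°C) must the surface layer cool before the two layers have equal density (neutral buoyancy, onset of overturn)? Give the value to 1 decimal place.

2.0 °C

Neutral buoyancy requires Δρ = 0, i.e. −α(T_deep − T_surf′) + β(S_deep − S_surf) = 0.
T_surf′ = T_deep − (β/α)·ΔS = 5.4 − (7.5 × 10⁻⁴/1.8 × 10⁻⁴)·(+0.81) = 2.025 °C.
Cooling required: 8.4 − (2.025) = 6.375 °C.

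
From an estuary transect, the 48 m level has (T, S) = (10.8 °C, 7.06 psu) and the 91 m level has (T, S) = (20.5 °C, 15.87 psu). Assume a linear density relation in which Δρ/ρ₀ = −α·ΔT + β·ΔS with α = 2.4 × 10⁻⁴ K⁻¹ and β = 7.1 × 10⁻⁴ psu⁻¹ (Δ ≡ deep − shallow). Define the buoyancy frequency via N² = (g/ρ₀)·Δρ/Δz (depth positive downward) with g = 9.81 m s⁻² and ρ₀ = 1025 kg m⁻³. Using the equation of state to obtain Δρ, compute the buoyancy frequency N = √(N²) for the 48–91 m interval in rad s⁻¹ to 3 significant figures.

ΔT = +9.7 K, ΔS = +8.81 psu (deep − shallow).
Δρ/ρ₀ = −αΔT + βΔS = -2.328 × 10⁻³ + 6.2551 × 10⁻³ = 3.9271 × 10⁻³, so Δρ ≈ 4.025 kg m⁻³.
N² = (g/ρ₀)·Δρ/Δz = g·(Δρ/ρ₀)/Δz = 9.81 × 3.9271 × 10⁻³ / 43 = 8.9593 × 10⁻⁴ s⁻².
N = √(8.9593 × 10⁻⁴) = 0.029932 rad s⁻¹ ≈ 0.0299 rad s⁻¹.

0.0299 rad s⁻¹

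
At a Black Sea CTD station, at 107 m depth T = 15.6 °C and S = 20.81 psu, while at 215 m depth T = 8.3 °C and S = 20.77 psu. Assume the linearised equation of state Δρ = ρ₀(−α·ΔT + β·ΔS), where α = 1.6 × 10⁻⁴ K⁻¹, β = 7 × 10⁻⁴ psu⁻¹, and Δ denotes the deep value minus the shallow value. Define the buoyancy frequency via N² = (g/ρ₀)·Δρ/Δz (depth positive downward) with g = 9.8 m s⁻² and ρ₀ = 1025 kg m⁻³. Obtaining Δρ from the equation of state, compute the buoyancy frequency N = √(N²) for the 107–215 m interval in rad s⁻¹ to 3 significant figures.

0.0102 rad s⁻¹

ΔT = -7.3 K, ΔS = -0.04 psu (deep − shallow).
Δρ/ρ₀ = −αΔT + βΔS = 1.168 × 10⁻³ − 2.80 × 10⁻⁵ = 1.14 × 10⁻³, so Δρ ≈ 1.168 kg m⁻³.
N² = (g/ρ₀)·Δρ/Δz = g·(Δρ/ρ₀)/Δz = 9.8 × 1.14 × 10⁻³ / 108 = 1.0344 × 10⁻⁴ s⁻².
N = √(1.0344 × 10⁻⁴) = 0.010171 rad s⁻¹ ≈ 0.0102 rad s⁻¹.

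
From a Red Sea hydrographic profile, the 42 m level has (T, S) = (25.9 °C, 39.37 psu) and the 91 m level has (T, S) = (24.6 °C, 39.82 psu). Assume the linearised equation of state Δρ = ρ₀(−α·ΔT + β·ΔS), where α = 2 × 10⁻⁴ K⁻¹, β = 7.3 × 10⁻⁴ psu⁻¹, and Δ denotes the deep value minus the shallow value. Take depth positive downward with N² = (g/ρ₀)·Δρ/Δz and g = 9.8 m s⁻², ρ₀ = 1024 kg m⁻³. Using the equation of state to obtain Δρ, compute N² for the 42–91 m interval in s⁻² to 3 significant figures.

1.18 × 10⁻⁴ s⁻²

ΔT = -1.3 K, ΔS = +0.45 psu (deep − shallow).
Δρ/ρ₀ = −αΔT + βΔS = 2.60 × 10⁻⁴ + 3.285 × 10⁻⁴ = 5.885 × 10⁻⁴, so Δρ ≈ 0.6026 kg m⁻³.
N² = (g/ρ₀)·Δρ/Δz = g·(Δρ/ρ₀)/Δz = 9.8 × 5.885 × 10⁻⁴ / 49 = 1.1770 × 10⁻⁴ s⁻² ≈ 1.18 × 10⁻⁴ s⁻².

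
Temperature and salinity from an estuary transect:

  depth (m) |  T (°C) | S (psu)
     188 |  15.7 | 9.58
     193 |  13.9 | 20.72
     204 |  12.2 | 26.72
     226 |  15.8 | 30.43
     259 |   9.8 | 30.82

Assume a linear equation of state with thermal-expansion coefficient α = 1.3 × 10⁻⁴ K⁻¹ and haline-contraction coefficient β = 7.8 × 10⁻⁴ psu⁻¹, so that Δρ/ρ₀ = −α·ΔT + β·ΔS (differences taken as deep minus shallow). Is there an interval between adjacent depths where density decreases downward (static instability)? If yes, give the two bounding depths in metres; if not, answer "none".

Evaluate Δρ/ρ₀ = −αΔT + βΔS across each adjacent pair:
  188–193 m: −αΔT+βΔS = −(1.3 × 10⁻⁴)(-1.8)+(7.8 × 10⁻⁴)(+11.14) = 8.9 × 10⁻³ → stable
  193–204 m: −αΔT+βΔS = −(1.3 × 10⁻⁴)(-1.7)+(7.8 × 10⁻⁴)(+6.00) = 4.9 × 10⁻³ → stable
  204–226 m: −αΔT+βΔS = −(1.3 × 10⁻⁴)(+3.6)+(7.8 × 10⁻⁴)(+3.71) = 2.4 × 10⁻³ → stable
  226–259 m: −αΔT+βΔS = −(1.3 × 10⁻⁴)(-6.0)+(7.8 × 10⁻⁴)(+0.39) = 1.1 × 10⁻³ → stable
Every interval has Δρ > 0: the column is stably stratified throughout.

none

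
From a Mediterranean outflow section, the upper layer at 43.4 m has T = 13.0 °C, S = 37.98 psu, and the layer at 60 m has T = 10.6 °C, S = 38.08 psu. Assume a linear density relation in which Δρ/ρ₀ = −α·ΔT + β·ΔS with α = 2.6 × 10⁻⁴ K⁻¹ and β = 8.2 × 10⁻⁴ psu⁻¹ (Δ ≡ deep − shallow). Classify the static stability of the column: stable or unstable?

ΔT = 10.6 − 13.0 = -2.4 K and ΔS = 38.08 − 37.98 = +0.10 psu (deep − shallow).
−αΔT = 6.24 × 10⁻⁴; βΔS = 8.20 × 10⁻⁵; sum Δρ/ρ₀ = 7.06 × 10⁻⁴.
Δρ/ρ₀ > 0, so Δρ > 0: deeper water is denser → statically stable.

stable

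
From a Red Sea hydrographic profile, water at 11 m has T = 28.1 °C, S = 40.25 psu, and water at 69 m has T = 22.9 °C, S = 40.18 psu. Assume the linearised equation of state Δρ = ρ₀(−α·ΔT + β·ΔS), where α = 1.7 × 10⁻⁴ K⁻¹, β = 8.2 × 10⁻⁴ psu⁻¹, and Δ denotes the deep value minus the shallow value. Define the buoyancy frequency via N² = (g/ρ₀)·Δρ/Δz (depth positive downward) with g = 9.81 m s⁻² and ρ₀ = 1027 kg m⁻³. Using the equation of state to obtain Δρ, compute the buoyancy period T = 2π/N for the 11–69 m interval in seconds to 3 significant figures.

ΔT = -5.2 K, ΔS = -0.07 psu (deep − shallow).
Δρ/ρ₀ = −αΔT + βΔS = 8.84 × 10⁻⁴ − 5.74 × 10⁻⁵ = 8.266 × 10⁻⁴, so Δρ ≈ 0.8489 kg m⁻³.
N² = (g/ρ₀)·Δρ/Δz = g·(Δρ/ρ₀)/Δz = 9.81 × 8.266 × 10⁻⁴ / 58 = 1.3981 × 10⁻⁴ s⁻².
N = √(1.3981 × 10⁻⁴) = 0.011824 rad s⁻¹ → T = 2π/N = 531.39 s ≈ 531 s.

531 s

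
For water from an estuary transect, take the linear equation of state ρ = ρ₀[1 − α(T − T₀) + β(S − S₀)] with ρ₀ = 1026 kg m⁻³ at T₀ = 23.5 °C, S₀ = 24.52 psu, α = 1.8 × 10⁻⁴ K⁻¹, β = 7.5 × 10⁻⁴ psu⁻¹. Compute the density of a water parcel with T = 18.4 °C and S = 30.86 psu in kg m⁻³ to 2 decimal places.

T − T₀ = -5.1 K, S − S₀ = +6.34 psu.
Bracket = 1 − α·(-5.1) + β·(+6.34) = 1 + (5.673 × 10⁻³) = 1.0056730.
ρ = 1026 × 1.0056730 = 1031.82 kg m⁻³.

1031.82 kg m⁻³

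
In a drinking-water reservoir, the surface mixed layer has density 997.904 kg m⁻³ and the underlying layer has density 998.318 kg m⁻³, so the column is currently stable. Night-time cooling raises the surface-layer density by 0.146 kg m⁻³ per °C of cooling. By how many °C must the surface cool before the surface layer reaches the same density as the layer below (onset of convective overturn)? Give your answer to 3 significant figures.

Density deficit of the surface layer: 998.318 − 997.904 = 0.414 kg m⁻³.
Required change = 0.414 / 0.146 = 2.84 °C.

2.84 °C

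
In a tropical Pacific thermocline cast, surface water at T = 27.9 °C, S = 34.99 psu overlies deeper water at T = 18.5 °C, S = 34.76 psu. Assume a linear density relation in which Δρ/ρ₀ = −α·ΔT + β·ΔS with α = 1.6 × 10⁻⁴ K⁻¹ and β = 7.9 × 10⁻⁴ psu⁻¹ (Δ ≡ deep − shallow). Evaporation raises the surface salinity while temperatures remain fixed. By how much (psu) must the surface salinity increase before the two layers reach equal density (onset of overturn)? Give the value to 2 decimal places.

Neutral buoyancy requires −α(T_deep − T_surf) + β(S_deep − S_surf′) = 0.
S_surf′ = S_deep − (α/β)·ΔT = 34.76 − (1.6 × 10⁻⁴/7.9 × 10⁻⁴)·(-9.4) = 36.6638 psu.
Increase required: 36.6638 − 34.99 = 1.6738 psu.

1.67 psu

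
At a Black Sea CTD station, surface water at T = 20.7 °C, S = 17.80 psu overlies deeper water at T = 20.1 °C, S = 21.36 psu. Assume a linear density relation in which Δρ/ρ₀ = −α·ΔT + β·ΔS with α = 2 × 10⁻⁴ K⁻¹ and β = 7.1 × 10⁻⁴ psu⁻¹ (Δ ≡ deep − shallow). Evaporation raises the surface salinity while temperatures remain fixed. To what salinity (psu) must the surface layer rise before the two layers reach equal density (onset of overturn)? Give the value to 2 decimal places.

Neutral buoyancy requires −α(T_deep − T_surf) + β(S_deep − S_surf′) = 0.
S_surf′ = S_deep − (α/β)·ΔT = 21.36 − (2 × 10⁻⁴/7.1 × 10⁻⁴)·(-0.6) = 21.5290 psu.
Increase required: 21.5290 − 17.80 = 3.7290 psu.

21.53 psu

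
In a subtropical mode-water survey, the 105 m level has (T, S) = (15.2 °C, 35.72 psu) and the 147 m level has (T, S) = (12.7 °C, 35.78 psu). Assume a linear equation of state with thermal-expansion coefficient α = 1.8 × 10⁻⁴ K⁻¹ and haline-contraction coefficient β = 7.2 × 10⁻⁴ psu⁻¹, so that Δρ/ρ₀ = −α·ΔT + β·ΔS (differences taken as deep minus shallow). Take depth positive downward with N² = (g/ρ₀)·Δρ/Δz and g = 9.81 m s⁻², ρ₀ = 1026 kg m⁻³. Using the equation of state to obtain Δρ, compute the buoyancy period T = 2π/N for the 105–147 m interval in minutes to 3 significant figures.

9.76 min

ΔT = -2.5 K, ΔS = +0.06 psu (deep − shallow).
Δρ/ρ₀ = −αΔT + βΔS = 4.50 × 10⁻⁴ + 4.32 × 10⁻⁵ = 4.932 × 10⁻⁴, so Δρ ≈ 0.5060 kg m⁻³.
N² = (g/ρ₀)·Δρ/Δz = g·(Δρ/ρ₀)/Δz = 9.81 × 4.932 × 10⁻⁴ / 42 = 1.1520 × 10⁻⁴ s⁻².
N = √(1.1520 × 10⁻⁴) = 0.010733 rad s⁻¹ → T = 2π/N = 585.41 s = 9.7568 min ≈ 9.76 min.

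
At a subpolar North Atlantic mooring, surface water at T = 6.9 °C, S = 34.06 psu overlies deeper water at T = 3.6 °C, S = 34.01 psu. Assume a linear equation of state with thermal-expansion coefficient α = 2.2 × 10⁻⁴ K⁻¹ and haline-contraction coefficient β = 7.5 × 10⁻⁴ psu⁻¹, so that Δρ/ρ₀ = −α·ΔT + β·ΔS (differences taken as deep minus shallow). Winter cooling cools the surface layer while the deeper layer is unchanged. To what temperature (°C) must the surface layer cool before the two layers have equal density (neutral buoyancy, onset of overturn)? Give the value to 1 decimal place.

Neutral buoyancy requires Δρ = 0, i.e. −α(T_deep − T_surf′) + β(S_deep − S_surf) = 0.
T_surf′ = T_deep − (β/α)·ΔS = 3.6 − (7.5 × 10⁻⁴/2.2 × 10⁻⁴)·(-0.05) = 3.770 °C.
Cooling required: 6.9 − (3.770) = 3.130 °C.

3.8 °C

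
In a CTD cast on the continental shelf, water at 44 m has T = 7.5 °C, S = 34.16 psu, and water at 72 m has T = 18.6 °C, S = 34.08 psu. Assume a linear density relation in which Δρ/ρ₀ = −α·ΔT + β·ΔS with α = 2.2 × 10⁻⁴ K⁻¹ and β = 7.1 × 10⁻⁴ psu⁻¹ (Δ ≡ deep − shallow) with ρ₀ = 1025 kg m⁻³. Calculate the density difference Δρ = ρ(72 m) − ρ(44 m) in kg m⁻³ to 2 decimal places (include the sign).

-2.56 kg m⁻³

ΔT = +11.1 K, ΔS = -0.08 psu (deep − shallow).
Δρ/ρ₀ = −(2.2 × 10⁻⁴)(+11.1) + (7.1 × 10⁻⁴)(-0.08) = -2.4988 × 10⁻³.
Δρ = 1025 × (-2.4988 × 10⁻³) = -2.56 kg m⁻³.
Negative Δρ: lighter below, statically unstable.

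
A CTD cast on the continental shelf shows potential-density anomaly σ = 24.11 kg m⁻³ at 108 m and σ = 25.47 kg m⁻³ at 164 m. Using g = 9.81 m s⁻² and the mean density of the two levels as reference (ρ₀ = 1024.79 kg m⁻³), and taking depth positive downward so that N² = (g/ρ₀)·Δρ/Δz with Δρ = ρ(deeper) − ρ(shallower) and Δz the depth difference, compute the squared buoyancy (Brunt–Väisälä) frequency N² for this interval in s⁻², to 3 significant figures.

2.32 × 10⁻⁴ s⁻²

Δρ = 1025.47 − 1024.11 = 1.36 kg m⁻³ over Δz = 164 − 108 = 56 m.
N² = (9.81/1024.79) × (1.36/56) = 2.3248 × 10⁻⁴ s⁻² ≈ 2.32 × 10⁻⁴ s⁻².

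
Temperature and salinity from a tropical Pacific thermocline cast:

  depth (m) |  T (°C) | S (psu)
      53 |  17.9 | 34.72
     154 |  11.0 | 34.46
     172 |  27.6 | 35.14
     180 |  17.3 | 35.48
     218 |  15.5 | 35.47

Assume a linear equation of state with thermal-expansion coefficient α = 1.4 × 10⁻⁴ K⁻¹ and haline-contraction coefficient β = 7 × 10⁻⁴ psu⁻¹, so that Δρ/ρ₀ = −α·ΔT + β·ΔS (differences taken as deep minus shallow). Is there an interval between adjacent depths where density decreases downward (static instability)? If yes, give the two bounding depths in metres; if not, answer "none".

154–172 m

Evaluate Δρ/ρ₀ = −αΔT + βΔS across each adjacent pair:
  53–154 m: −αΔT+βΔS = −(1.4 × 10⁻⁴)(-6.9)+(7 × 10⁻⁴)(-0.26) = 7.8 × 10⁻⁴ → stable
  154–172 m: −αΔT+βΔS = −(1.4 × 10⁻⁴)(+16.6)+(7 × 10⁻⁴)(+0.68) = -1.8 × 10⁻³ → UNSTABLE
  172–180 m: −αΔT+βΔS = −(1.4 × 10⁻⁴)(-10.3)+(7 × 10⁻⁴)(+0.34) = 1.7 × 10⁻³ → stable
  180–218 m: −αΔT+βΔS = −(1.4 × 10⁻⁴)(-1.8)+(7 × 10⁻⁴)(-0.01) = 2.4 × 10⁻⁴ → stable
The 154–172 m interval has Δρ < 0: lighter water underlies denser water.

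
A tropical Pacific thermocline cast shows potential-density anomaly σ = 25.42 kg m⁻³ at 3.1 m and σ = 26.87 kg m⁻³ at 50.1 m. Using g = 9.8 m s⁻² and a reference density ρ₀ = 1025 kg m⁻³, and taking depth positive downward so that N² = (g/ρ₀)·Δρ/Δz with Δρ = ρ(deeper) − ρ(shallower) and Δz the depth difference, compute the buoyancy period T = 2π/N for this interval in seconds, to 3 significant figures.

Δρ = 1026.87 − 1025.42 = 1.45 kg m⁻³ over Δz = 50.1 − 3.1 = 47 m.
N² = (9.8/1025) × (1.45/47) = 2.9497 × 10⁻⁴ s⁻².
N = √(2.9497 × 10⁻⁴) = 0.017175 rad s⁻¹, so T = 2π/N = 365.83 s ≈ 366 s.

366 s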